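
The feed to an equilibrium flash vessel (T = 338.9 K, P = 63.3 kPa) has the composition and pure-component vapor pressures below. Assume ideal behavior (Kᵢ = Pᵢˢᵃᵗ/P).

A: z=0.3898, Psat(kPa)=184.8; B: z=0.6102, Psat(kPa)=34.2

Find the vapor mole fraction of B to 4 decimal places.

y_B = 0.4359

Raoult's law: Kᵢ = Pᵢˢᵃᵗ/P = Pᵢˢᵃᵗ/63.3.
  K_A = 184.8/63.3 = 2.919431, K_B = 34.2/63.3 = 0.540284
Binary case is linear: z₁(K₁−1)(1+ψ(K₂−1)) + z₂(K₂−1)(1+ψ(K₁−1)) = 0
⇒ ψ = [z₁(K₁−1)+z₂(K₂−1)] / [−(K₁−1)(K₂−1)] = 0.46768/0.88239 = 0.5300
Compositions from xᵢ = zᵢ/(1+ψ(Kᵢ−1)), yᵢ = Kᵢxᵢ:
  A: x = 0.1932, y = 0.5641
  B: x = 0.8068, y = 0.4359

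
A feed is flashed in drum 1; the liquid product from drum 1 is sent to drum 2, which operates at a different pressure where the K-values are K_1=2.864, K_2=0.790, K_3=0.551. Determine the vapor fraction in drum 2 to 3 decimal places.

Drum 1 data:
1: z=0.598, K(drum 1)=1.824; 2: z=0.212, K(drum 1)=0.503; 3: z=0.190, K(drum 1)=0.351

Drum 1:
Iterate (Newton) starting at ψ₁ = 0.5:
  ψ₁ = 0.500: g = 0.0262, g' = -0.472 → ψ₁ = 0.556
  ψ₁ = 0.556: g = -0.0004, g' = -0.487 → ψ₁ = 0.555
Converged at ψ₁ = 0.555.
Drum-1 compositions:
  1: x = 0.410, y = 0.749
  2: x = 0.293, y = 0.147
  3: x = 0.297, y = 0.104
Drum-2 feed = drum-1 liquid: z₂ = (0.4104, 0.2927, 0.2969).
Drum 2:
Newton iteration, ψ₂⁰ = 0.37:
  ψ₂ = 0.370: g = 0.2262, g' = -0.601 → ψ₂ = 0.747
  ψ₂ = 0.747: g = 0.0464, g' = -0.403 → ψ₂ = 0.862
  ψ₂ = 0.862: g = 0.0010, g' = -0.388 → ψ₂ = 0.864
Converged at ψ₂ = 0.864.
  1: x = 0.157, y = 0.450
  2: x = 0.358, y = 0.283
  3: x = 0.485, y = 0.267

V/F (drum 2) = 0.864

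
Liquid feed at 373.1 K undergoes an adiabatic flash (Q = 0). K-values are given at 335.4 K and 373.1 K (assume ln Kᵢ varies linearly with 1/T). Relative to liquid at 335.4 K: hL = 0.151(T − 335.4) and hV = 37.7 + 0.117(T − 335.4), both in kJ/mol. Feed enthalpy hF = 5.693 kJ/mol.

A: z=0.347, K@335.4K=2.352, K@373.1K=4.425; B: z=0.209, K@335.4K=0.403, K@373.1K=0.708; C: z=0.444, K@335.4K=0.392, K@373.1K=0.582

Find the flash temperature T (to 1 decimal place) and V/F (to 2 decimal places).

T = 337.9 K, V/F = 0.14

Adiabatic flash: solve Rachford–Rice at each trial T, then check hF = ψ·hV(T) + (1−ψ)·hL(T).
  T = 335.4 K: K = (2.352, 0.403, 0.392), RR gives ψ = 0.091, H_out = 3.433 kJ/mol
  T = 373.1 K: K = (4.425, 0.708, 0.582), RR gives ψ = 0.720, H_out = 31.922 kJ/mol
  T = 354.2 K: K = (3.278, 0.542, 0.482), RR gives ψ = 0.409, H_out = 17.990 kJ/mol
  T = 344.8 K: K = (2.789, 0.469, 0.436), RR gives ψ = 0.262, H_out = 11.217 kJ/mol
  T = 340.1 K: K = (2.564, 0.435, 0.414), RR gives ψ = 0.182, H_out = 7.523 kJ/mol
  T = 337.8 K: K = (2.459, 0.419, 0.403), RR gives ψ = 0.139, H_out = 5.583 kJ/mol
Linear interpolation between T = 337.8 (H_out = 5.583) and T = 340.1 (H_out = 7.523) on hF = 5.693 gives T ≈ 337.9 K, at which ψ = 0.14.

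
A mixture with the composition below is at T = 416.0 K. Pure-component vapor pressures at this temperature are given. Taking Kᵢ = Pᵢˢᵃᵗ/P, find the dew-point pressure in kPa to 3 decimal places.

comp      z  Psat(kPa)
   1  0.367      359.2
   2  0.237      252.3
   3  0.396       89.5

Pdew = 156.601 kPa

At the dew point ψ → 1, so Σzᵢ/Kᵢ = 1 with Kᵢ = Pᵢˢᵃᵗ/P ⇒ 1/P = Σzᵢ/Pᵢˢᵃᵗ.
1/P = 0.367/359.2 + 0.237/252.3 + 0.396/89.5 = 0.006386 ⇒ P = 156.601 kPa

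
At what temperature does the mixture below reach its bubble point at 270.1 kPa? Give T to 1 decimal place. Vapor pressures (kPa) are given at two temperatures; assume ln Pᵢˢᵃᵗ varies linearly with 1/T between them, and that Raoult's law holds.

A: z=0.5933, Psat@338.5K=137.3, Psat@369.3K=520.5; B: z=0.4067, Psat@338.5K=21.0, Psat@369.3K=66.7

Bubble-point temperature: ΣzᵢPᵢˢᵃᵗ(T) = P. Interpolate ln Pᵢˢᵃᵗ = aᵢ + bᵢ/T.
  T = 338.5 K: ΣzᵢPᵢˢᵃᵗ = 90.00 kPa
  T = 369.3 K: ΣzᵢPᵢˢᵃᵗ = 335.94 kPa
  T = 353.9 K: ΣzᵢPᵢˢᵃᵗ = 178.88 kPa
  T = 361.6 K: ΣzᵢPᵢˢᵃᵗ = 246.77 kPa
  T = 365.5 K: ΣzᵢPᵢˢᵃᵗ = 288.97 kPa
  T = 363.6 K: ΣzᵢPᵢˢᵃᵗ = 267.69 kPa
Interpolating between 363.6 K and 365.5 K gives T ≈ 363.8 K.

T = 363.8 K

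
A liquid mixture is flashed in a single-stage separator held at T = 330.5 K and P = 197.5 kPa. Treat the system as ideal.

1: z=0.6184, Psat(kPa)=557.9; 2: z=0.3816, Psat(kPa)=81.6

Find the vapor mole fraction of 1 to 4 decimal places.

y_1 = 0.6874

Raoult's law: Kᵢ = Pᵢˢᵃᵗ/P = Pᵢˢᵃᵗ/197.5.
  K_1 = 557.9/197.5 = 2.824810, K_2 = 81.6/197.5 = 0.413165
Let ψ = V/F and solve Σ zᵢ(Kᵢ−1)/(1+ψ(Kᵢ−1)) = 0.
Check two-phase: ΣzᵢKᵢ = 1.9045 > 1 and Σzᵢ/Kᵢ = 1.1425 > 1, so g(0) = 0.9045 > 0 and g(1) = -0.1425 < 0.
Binary case is linear: z₁(K₁−1)(1+ψ(K₂−1)) + z₂(K₂−1)(1+ψ(K₁−1)) = 0
⇒ ψ = [z₁(K₁−1)+z₂(K₂−1)] / [−(K₁−1)(K₂−1)] = 0.90453/1.07086 = 0.8447
Compositions from xᵢ = zᵢ/(1+ψ(Kᵢ−1)), yᵢ = Kᵢxᵢ:
  1: x = 0.2433, y = 0.6874
  2: x = 0.7567, y = 0.3126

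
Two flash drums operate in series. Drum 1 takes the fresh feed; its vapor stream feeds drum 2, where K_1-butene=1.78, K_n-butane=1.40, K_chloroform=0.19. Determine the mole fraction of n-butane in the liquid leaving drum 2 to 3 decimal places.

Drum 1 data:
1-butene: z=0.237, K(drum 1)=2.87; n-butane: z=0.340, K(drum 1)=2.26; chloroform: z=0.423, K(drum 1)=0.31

x_n-butane (drum 2) = 0.367

Drum 1:
Newton–Raphson from ψ₁ = 0.5:
  ψ₁ = 0.500: g = 0.0463, g' = -0.894 → ψ₁ = 0.552
  ψ₁ = 0.552: g = -0.0005, g' = -0.914 → ψ₁ = 0.551
Converged at ψ₁ = 0.551.
Drum-1 compositions:
  1-butene: x = 0.117, y = 0.335
  n-butane: x = 0.201, y = 0.453
  chloroform: x = 0.683, y = 0.212
Drum-2 feed = drum-1 vapor: z₂ = (0.3349, 0.4534, 0.2116).
Drum 2:
Newton–Raphson from ψ₂ = 0.68:
  ψ₂ = 0.680: g = -0.0683, g' = -0.820 → ψ₂ = 0.597
  ψ₂ = 0.597: g = -0.0071, g' = -0.662 → ψ₂ = 0.586
Converged at ψ₂ = 0.586.
  1-butene: x = 0.230, y = 0.409
  n-butane: x = 0.367, y = 0.514
  chloroform: x = 0.403, y = 0.077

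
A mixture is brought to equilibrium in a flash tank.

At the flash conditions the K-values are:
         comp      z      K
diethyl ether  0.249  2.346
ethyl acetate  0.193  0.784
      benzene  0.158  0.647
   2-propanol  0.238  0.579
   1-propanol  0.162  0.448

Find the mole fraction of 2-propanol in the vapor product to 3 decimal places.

Material balance + equilibrium reduce to Σ zᵢ(Kᵢ−1)/(1+V/F(Kᵢ−1)) = 0.
g(0) = ΣzᵢKᵢ − 1 = 0.048 and g(1) = 1 − Σzᵢ/Kᵢ = -0.369, so a root lies in (0, 1).
Newton–Raphson from V/F = 0.48:
  V/F = 0.480: g = -0.1573, g' = -0.364 → V/F = 0.048
  V/F = 0.048: g = 0.0220, g' = -0.524 → V/F = 0.090
  V/F = 0.090: g = 0.0007, g' = -0.490 → V/F = 0.091
Converged at V/F = 0.091.
Compositions from xᵢ = zᵢ/(1+V/F(Kᵢ−1)), yᵢ = Kᵢxᵢ:
  diethyl ether: x = 0.222, y = 0.520
  ethyl acetate: x = 0.197, y = 0.154
  benzene: x = 0.163, y = 0.106
  2-propanol: x = 0.248, y = 0.143
  1-propanol: x = 0.171, y = 0.076

y_2-propanol = 0.143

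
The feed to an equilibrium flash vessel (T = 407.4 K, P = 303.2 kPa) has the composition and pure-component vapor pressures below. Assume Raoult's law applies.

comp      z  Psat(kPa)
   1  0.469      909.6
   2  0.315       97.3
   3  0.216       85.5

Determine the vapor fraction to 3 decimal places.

Raoult's law: Kᵢ = Pᵢˢᵃᵗ/P = Pᵢˢᵃᵗ/303.2.
  K_1 = 909.6/303.2 = 3.00000, K_2 = 97.3/303.2 = 0.32091, K_3 = 85.5/303.2 = 0.28199
Material balance + equilibrium reduce to Σ zᵢ(Kᵢ−1)/(1+ψ(Kᵢ−1)) = 0.
g(0) = ΣzᵢKᵢ − 1 = 0.569 and g(1) = 1 − Σzᵢ/Kᵢ = -0.904, so a root lies in (0, 1).
Newton–Raphson from ψ = 0.5:
  ψ = 0.500: g = -0.0968, g' = -1.073 → ψ = 0.410
  ψ = 0.410: g = -0.0006, g' = -1.069 → ψ = 0.409
Converged at ψ = 0.409.

ψ = 0.409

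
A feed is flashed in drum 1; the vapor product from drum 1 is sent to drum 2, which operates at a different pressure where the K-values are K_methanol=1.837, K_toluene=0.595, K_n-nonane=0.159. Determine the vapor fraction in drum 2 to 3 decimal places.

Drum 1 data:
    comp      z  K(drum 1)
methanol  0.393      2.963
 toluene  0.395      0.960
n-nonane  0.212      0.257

V/F (drum 2) = 0.373

Drum 1:
Let ψ₁ = V/F and solve Σ zᵢ(Kᵢ−1)/(1+ψ₁(Kᵢ−1)) = 0.
Check two-phase: ΣzᵢKᵢ = 1.598 > 1 and Σzᵢ/Kᵢ = 1.369 > 1, so g(0) = 0.598 > 0 and g(1) = -0.369 < 0.
Newton iteration, ψ₁⁰ = 0.36:
  ψ₁ = 0.360: g = 0.2210, g' = -0.739 → ψ₁ = 0.659
  ψ₁ = 0.659: g = 0.0114, g' = -0.738 → ψ₁ = 0.675
  ψ₁ = 0.675: g = -0.0001, g' = -0.751 → ψ₁ = 0.674
Converged at ψ₁ = 0.674.
Drum-1 compositions:
  methanol: x = 0.169, y = 0.501
  toluene: x = 0.406, y = 0.390
  n-nonane: x = 0.425, y = 0.109
Drum-2 feed = drum-1 vapor: z₂ = (0.5011, 0.3897, 0.1092).
Drum 2:
Material balance + equilibrium reduce to Σ zᵢ(Kᵢ−1)/(1+ψ₂(Kᵢ−1)) = 0.
Check two-phase: ΣzᵢKᵢ = 1.170 > 1 and Σzᵢ/Kᵢ = 1.615 > 1, so g(0) = 0.170 > 0 and g(1) = -0.615 < 0.
Iterate (Newton) starting at ψ₂ = 0.5:
  ψ₂ = 0.500: g = -0.0607, g' = -0.505 → ψ₂ = 0.380
  ψ₂ = 0.380: g = -0.0032, g' = -0.458 → ψ₂ = 0.373
Converged at ψ₂ = 0.373.
  methanol: x = 0.382, y = 0.702
  toluene: x = 0.459, y = 0.273
  n-nonane: x = 0.159, y = 0.025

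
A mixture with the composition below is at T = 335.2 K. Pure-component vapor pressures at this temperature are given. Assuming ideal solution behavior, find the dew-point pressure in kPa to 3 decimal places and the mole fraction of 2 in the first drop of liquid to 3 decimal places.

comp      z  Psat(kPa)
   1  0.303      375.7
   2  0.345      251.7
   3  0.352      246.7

At the dew point ψ → 1, so Σzᵢ/Kᵢ = 1 with Kᵢ = Pᵢˢᵃᵗ/P ⇒ 1/P = Σzᵢ/Pᵢˢᵃᵗ.
1/P = 0.303/375.7 + 0.345/251.7 + 0.352/246.7 = 0.003604 ⇒ P = 277.469 kPa
xᵢ = zᵢP/Pᵢˢᵃᵗ ⇒ x_2 = 0.345·277.469/251.7 = 0.380

Pdew = 277.469 kPa, x_2 = 0.380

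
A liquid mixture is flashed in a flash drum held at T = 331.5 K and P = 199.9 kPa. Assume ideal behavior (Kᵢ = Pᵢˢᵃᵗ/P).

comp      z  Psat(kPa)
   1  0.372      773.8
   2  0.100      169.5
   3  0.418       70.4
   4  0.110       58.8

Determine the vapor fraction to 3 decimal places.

Raoult's law: Kᵢ = Pᵢˢᵃᵗ/P = Pᵢˢᵃᵗ/199.9.
  K_1 = 773.8/199.9 = 3.87094, K_2 = 169.5/199.9 = 0.84792, K_3 = 70.4/199.9 = 0.35218, K_4 = 58.8/199.9 = 0.29415
Rachford–Rice: g(ψ) = Σ zᵢ(Kᵢ−1)/(1+ψ(Kᵢ−1)) = 0.
Check two-phase: ΣzᵢKᵢ = 1.704 > 1 and Σzᵢ/Kᵢ = 1.775 > 1, so g(0) = 0.704 > 0 and g(1) = -0.775 < 0.
Newton–Raphson from ψ = 0.48:
  ψ = 0.480: g = -0.0777, g' = -1.040 → ψ = 0.405
  ψ = 0.405: g = 0.0015, g' = -1.088 → ψ = 0.407
Converged at ψ = 0.407.

ψ = 0.407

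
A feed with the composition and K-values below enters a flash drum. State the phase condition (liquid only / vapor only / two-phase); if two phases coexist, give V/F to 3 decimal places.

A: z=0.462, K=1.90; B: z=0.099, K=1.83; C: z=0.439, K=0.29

two-phase, V/F = 0.295

ΣzᵢKᵢ = 1.186; Σzᵢ/Kᵢ = 1.811.
Both exceed 1, so a two-phase solution exists.
Material balance + equilibrium reduce to Σ zᵢ(Kᵢ−1)/(1+ψ(Kᵢ−1)) = 0.
Newton iteration, ψ⁰ = 0.5:
  ψ = 0.500: g = -0.1384, g' = -0.744 → ψ = 0.314
  ψ = 0.314: g = -0.0117, g' = -0.637 → ψ = 0.296
  ψ = 0.296: g = -0.0000, g' = -0.632 → ψ = 0.295
Converged at ψ = 0.295.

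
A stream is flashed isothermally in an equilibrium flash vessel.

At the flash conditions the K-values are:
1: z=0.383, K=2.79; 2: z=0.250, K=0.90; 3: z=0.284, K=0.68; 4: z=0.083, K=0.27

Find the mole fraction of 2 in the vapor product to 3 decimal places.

Iterate (Newton) starting at ψ = 0.44:
  ψ = 0.440: g = 0.1623, g' = -0.522 → ψ = 0.751
  ψ = 0.751: g = 0.0117, g' = -0.493 → ψ = 0.775
  ψ = 0.775: g = -0.0001, g' = -0.504 → ψ = 0.774
Converged at ψ = 0.774.
Compositions from xᵢ = zᵢ/(1+ψ(Kᵢ−1)), yᵢ = Kᵢxᵢ:
  1: x = 0.161, y = 0.448
  2: x = 0.271, y = 0.244
  3: x = 0.378, y = 0.257
  4: x = 0.191, y = 0.052

y_2 = 0.244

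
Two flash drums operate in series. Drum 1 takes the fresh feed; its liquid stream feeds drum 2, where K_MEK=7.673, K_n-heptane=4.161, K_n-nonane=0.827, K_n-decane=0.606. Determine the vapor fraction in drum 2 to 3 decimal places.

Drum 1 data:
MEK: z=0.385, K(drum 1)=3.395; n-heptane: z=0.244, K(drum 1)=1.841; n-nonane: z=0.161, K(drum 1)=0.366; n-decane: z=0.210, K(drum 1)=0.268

Drum 1:
Material balance + equilibrium reduce to Σ zᵢ(Kᵢ−1)/(1+ψ₁(Kᵢ−1)) = 0.
Feasibility: ΣzᵢKᵢ = 1.871, Σzᵢ/Kᵢ = 1.469 — both > 1, two phases present.
Newton iteration, ψ₁⁰ = 0.5:
  ψ₁ = 0.500: g = 0.1722, g' = -0.962 → ψ₁ = 0.679
  ψ₁ = 0.679: g = -0.0032, g' = -1.034 → ψ₁ = 0.676
Converged at ψ₁ = 0.676.
Drum-1 compositions:
  MEK: x = 0.147, y = 0.499
  n-heptane: x = 0.156, y = 0.286
  n-nonane: x = 0.282, y = 0.103
  n-decane: x = 0.416, y = 0.111
Drum-2 feed = drum-1 liquid: z₂ = (0.1470, 0.1556, 0.2817, 0.4157).
Drum 2:
Let ψ₂ = V/F and solve Σ zᵢ(Kᵢ−1)/(1+ψ₂(Kᵢ−1)) = 0.
g(0) = ΣzᵢKᵢ − 1 = 1.260 and g(1) = 1 − Σzᵢ/Kᵢ = -0.083, so a root lies in (0, 1).
Iterate (Newton) starting at ψ₂ = 0.32:
  ψ₂ = 0.320: g = 0.3183, g' = -1.144 → ψ₂ = 0.598
  ψ₂ = 0.598: g = 0.0979, g' = -0.570 → ψ₂ = 0.770
  ψ₂ = 0.770: g = 0.0116, g' = -0.450 → ψ₂ = 0.796
Converged at ψ₂ = 0.796.
  MEK: x = 0.023, y = 0.179
  n-heptane: x = 0.044, y = 0.184
  n-nonane: x = 0.327, y = 0.270
  n-decane: x = 0.606, y = 0.367

V/F (drum 2) = 0.796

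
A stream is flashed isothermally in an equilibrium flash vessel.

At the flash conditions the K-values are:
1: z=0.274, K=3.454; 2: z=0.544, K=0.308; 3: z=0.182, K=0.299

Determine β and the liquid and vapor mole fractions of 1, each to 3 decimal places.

β = 0.099, x_1 = 0.221, y_1 = 0.762

Iterate (Newton) starting at β = 0.61:
  β = 0.610: g = -0.6050, g' = -1.318 → β = 0.151
  β = 0.151: g = -0.0723, g' = -1.316 → β = 0.096
  β = 0.096: g = 0.0043, g' = -1.483 → β = 0.099
Converged at β = 0.099.
Compositions from xᵢ = zᵢ/(1+β(Kᵢ−1)), yᵢ = Kᵢxᵢ:
  1: x = 0.221, y = 0.762
  2: x = 0.584, y = 0.180
  3: x = 0.196, y = 0.058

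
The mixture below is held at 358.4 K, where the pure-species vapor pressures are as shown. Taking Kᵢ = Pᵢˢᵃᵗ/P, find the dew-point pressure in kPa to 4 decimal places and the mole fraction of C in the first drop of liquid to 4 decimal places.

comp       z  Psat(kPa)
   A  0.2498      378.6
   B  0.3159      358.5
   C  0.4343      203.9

Pdew = 272.4101 kPa, x_C = 0.5802

At the dew point ψ → 1, so Σzᵢ/Kᵢ = 1 with Kᵢ = Pᵢˢᵃᵗ/P ⇒ 1/P = Σzᵢ/Pᵢˢᵃᵗ.
1/P = 0.2498/378.6 + 0.3159/358.5 + 0.4343/203.9 = 0.0036709 ⇒ P = 272.4101 kPa
xᵢ = zᵢP/Pᵢˢᵃᵗ ⇒ x_C = 0.4343·272.4101/203.9 = 0.5802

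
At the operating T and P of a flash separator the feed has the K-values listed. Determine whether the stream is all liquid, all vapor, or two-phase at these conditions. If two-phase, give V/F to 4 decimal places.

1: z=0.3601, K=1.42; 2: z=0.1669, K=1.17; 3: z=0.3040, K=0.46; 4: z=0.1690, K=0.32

ΣzᵢKᵢ = 0.9005; Σzᵢ/Kᵢ = 1.5852.
Since ΣzᵢKᵢ < 1 the mixture is below its bubble point — single liquid phase.

all liquid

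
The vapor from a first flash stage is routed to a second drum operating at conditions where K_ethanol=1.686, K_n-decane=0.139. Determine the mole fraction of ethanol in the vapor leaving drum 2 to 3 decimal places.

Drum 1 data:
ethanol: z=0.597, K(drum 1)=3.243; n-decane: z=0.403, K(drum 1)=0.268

Drum 1:
Let ψ₁ = V/F and solve Σ zᵢ(Kᵢ−1)/(1+ψ₁(Kᵢ−1)) = 0.
g(0) = ΣzᵢKᵢ − 1 = 1.044 and g(1) = 1 − Σzᵢ/Kᵢ = -0.688, so a root lies in (0, 1).
Iterate (Newton) starting at ψ₁ = 0.5:
  ψ₁ = 0.500: g = 0.1659, g' = -1.205 → ψ₁ = 0.638
  ψ₁ = 0.638: g = -0.0023, g' = -1.268 → ψ₁ = 0.636
Converged at ψ₁ = 0.636.
Drum-1 compositions:
  ethanol: x = 0.246, y = 0.798
  n-decane: x = 0.754, y = 0.202
Drum-2 feed = drum-1 vapor: z₂ = (0.7979, 0.2021).
Drum 2:
Rachford–Rice: g(ψ₂) = Σ zᵢ(Kᵢ−1)/(1+ψ₂(Kᵢ−1)) = 0.
Feasibility: ΣzᵢKᵢ = 1.373, Σzᵢ/Kᵢ = 1.927 — both > 1, two phases present.
Binary case is linear: z₁(K₁−1)(1+ψ₂(K₂−1)) + z₂(K₂−1)(1+ψ₂(K₁−1)) = 0
⇒ ψ₂ = [z₁(K₁−1)+z₂(K₂−1)] / [−(K₁−1)(K₂−1)] = 0.3734/0.5906 = 0.632
  ethanol: x = 0.557, y = 0.938
  n-decane: x = 0.443, y = 0.062

y_ethanol (drum 2) = 0.938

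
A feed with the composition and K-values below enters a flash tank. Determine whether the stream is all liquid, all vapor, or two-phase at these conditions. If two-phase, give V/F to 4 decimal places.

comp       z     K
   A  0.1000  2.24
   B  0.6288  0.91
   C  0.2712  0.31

ΣzᵢKᵢ = 0.8803; Σzᵢ/Kᵢ = 1.6105.
Since ΣzᵢKᵢ < 1 the mixture is below its bubble point — single liquid phase.

all liquid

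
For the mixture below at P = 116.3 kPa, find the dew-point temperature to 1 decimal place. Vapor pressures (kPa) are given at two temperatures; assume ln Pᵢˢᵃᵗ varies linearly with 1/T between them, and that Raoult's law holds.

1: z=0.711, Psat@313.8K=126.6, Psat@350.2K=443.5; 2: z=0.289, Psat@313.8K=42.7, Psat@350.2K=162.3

Dew-point temperature: Σzᵢ·P/Pᵢˢᵃᵗ(T) = 1. Interpolate ln Pᵢˢᵃᵗ = aᵢ + bᵢ/T.
  T = 313.8 K: ΣzᵢP/Pᵢˢᵃᵗ = 1.4403
  T = 350.2 K: ΣzᵢP/Pᵢˢᵃᵗ = 0.3935
  T = 332.0 K: ΣzᵢP/Pᵢˢᵃᵗ = 0.7264
  T = 322.9 K: ΣzᵢP/Pᵢˢᵃᵗ = 1.0130
  T = 327.4 K: ΣzᵢP/Pᵢˢᵃᵗ = 0.8574
  T = 325.1 K: ΣzᵢP/Pᵢˢᵃᵗ = 0.9331
  T = 324.0 K: ΣzᵢP/Pᵢˢᵃᵗ = 0.9721
Interpolating between 322.9 K and 324.0 K gives T ≈ 323.2 K.

T = 323.2 K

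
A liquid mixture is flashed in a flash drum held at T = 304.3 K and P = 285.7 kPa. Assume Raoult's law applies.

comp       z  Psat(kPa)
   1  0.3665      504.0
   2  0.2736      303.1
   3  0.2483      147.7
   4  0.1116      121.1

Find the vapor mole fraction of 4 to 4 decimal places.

Raoult's law: Kᵢ = Pᵢˢᵃᵗ/P = Pᵢˢᵃᵗ/285.7.
  K_1 = 504.0/285.7 = 1.764088, K_2 = 303.1/285.7 = 1.060903, K_3 = 147.7/285.7 = 0.516976, K_4 = 121.1/285.7 = 0.423871
Newton iteration, ψ⁰ = 0.5:
  ψ = 0.5000: g = -0.02964, g' = -0.2868 → ψ = 0.3966
  ψ = 0.3966: g = -0.00052, g' = -0.2779 → ψ = 0.3948
Converged at ψ = 0.3948.
Compositions from xᵢ = zᵢ/(1+ψ(Kᵢ−1)), yᵢ = Kᵢxᵢ:
  1: x = 0.2816, y = 0.4967
  2: x = 0.2672, y = 0.2834
  3: x = 0.3068, y = 0.1586
  4: x = 0.1445, y = 0.0612

y_4 = 0.0612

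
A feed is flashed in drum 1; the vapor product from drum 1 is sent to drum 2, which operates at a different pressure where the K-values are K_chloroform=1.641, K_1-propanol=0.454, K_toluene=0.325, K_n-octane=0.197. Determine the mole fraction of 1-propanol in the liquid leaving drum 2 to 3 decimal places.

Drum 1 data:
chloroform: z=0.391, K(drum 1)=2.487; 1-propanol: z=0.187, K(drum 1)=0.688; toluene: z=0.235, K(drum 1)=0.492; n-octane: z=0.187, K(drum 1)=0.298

x_1-propanol (drum 2) = 0.187

Drum 1:
Iterate (Newton) starting at ψ₁ = 0.47:
  ψ₁ = 0.470: g = -0.0789, g' = -0.634 → ψ₁ = 0.346
Converged at ψ₁ = 0.346.
Drum-1 compositions:
  chloroform: x = 0.258, y = 0.642
  1-propanol: x = 0.210, y = 0.144
  toluene: x = 0.285, y = 0.140
  n-octane: x = 0.247, y = 0.074
Drum-2 feed = drum-1 vapor: z₂ = (0.6418, 0.1442, 0.1403, 0.0736).
Drum 2:
Rachford–Rice: g(ψ₂) = Σ zᵢ(Kᵢ−1)/(1+ψ₂(Kᵢ−1)) = 0.
Feasibility: ΣzᵢKᵢ = 1.179, Σzᵢ/Kᵢ = 1.514 — both > 1, two phases present.
Newton iteration, ψ₂⁰ = 0.5:
  ψ₂ = 0.500: g = -0.0385, g' = -0.511 → ψ₂ = 0.425
  ψ₂ = 0.425: g = -0.0016, g' = -0.471 → ψ₂ = 0.421
Converged at ψ₂ = 0.421.
  chloroform: x = 0.505, y = 0.829
  1-propanol: x = 0.187, y = 0.085
  toluene: x = 0.196, y = 0.064
  n-octane: x = 0.111, y = 0.022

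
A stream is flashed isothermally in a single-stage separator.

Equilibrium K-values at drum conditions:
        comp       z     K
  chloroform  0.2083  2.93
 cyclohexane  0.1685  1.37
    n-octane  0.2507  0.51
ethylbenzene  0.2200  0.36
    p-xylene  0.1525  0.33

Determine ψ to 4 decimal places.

ψ = 0.1099

Iterate (Newton) starting at ψ = 0.5:
  ψ = 0.5000: g = -0.26621, g' = -0.6727 → ψ = 0.1042
  ψ = 0.1042: g = 0.00455, g' = -0.8086 → ψ = 0.1099
Converged at ψ = 0.1099.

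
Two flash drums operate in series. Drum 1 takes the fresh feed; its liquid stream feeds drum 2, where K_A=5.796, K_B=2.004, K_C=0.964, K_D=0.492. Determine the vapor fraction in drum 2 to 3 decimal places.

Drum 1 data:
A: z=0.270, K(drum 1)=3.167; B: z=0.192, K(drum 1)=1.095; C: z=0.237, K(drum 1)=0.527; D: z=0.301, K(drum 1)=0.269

Drum 1:
Let ψ₁ = V/F and solve Σ zᵢ(Kᵢ−1)/(1+ψ₁(Kᵢ−1)) = 0.
g(0) = ΣzᵢKᵢ − 1 = 0.271 and g(1) = 1 − Σzᵢ/Kᵢ = -0.829, so a root lies in (0, 1).
Newton iteration, ψ₁⁰ = 0.5:
  ψ₁ = 0.500: g = -0.1954, g' = -0.784 → ψ₁ = 0.251
Converged at ψ₁ = 0.251.
Drum-1 compositions:
  A: x = 0.175, y = 0.554
  B: x = 0.188, y = 0.205
  C: x = 0.269, y = 0.142
  D: x = 0.369, y = 0.099
Drum-2 feed = drum-1 liquid: z₂ = (0.1749, 0.1875, 0.2689, 0.3687).
Drum 2:
Rachford–Rice: g(ψ₂) = Σ zᵢ(Kᵢ−1)/(1+ψ₂(Kᵢ−1)) = 0.
Feasibility: ΣzᵢKᵢ = 1.830, Σzᵢ/Kᵢ = 1.152 — both > 1, two phases present.
Iterate (Newton) starting at ψ₂ = 0.5:
  ψ₂ = 0.500: g = 0.1112, g' = -0.603 → ψ₂ = 0.684
  ψ₂ = 0.684: g = 0.0104, g' = -0.510 → ψ₂ = 0.705
Converged at ψ₂ = 0.705.
  A: x = 0.040, y = 0.231
  B: x = 0.110, y = 0.220
  C: x = 0.276, y = 0.266
  D: x = 0.574, y = 0.283

V/F (drum 2) = 0.705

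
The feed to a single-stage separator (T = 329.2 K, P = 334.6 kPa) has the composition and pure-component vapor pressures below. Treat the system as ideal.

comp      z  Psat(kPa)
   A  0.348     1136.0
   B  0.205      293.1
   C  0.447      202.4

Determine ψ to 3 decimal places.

Raoult's law: Kᵢ = Pᵢˢᵃᵗ/P = Pᵢˢᵃᵗ/334.6.
  K_A = 1136.0/334.6 = 3.39510, K_B = 293.1/334.6 = 0.87597, K_C = 202.4/334.6 = 0.60490
Material balance + equilibrium reduce to Σ zᵢ(Kᵢ−1)/(1+ψ(Kᵢ−1)) = 0.
g(0) = ΣzᵢKᵢ − 1 = 0.631 and g(1) = 1 − Σzᵢ/Kᵢ = -0.075, so a root lies in (0, 1).
Newton iteration, ψ⁰ = 0.5:
  ψ = 0.500: g = 0.1321, g' = -0.525 → ψ = 0.751
  ψ = 0.751: g = 0.0185, g' = -0.400 → ψ = 0.798
Converged at ψ = 0.798.

ψ = 0.798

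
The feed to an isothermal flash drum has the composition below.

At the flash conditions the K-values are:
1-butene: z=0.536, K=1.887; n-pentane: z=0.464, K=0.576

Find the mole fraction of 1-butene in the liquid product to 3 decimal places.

Let ψ = V/F and solve Σ zᵢ(Kᵢ−1)/(1+ψ(Kᵢ−1)) = 0.
Check two-phase: ΣzᵢKᵢ = 1.279 > 1 and Σzᵢ/Kᵢ = 1.090 > 1, so g(0) = 0.279 > 0 and g(1) = -0.090 < 0.
Newton–Raphson from ψ = 0.5:
  ψ = 0.500: g = 0.0797, g' = -0.337 → ψ = 0.737
  ψ = 0.737: g = 0.0014, g' = -0.331 → ψ = 0.741
Converged at ψ = 0.741.
Compositions from xᵢ = zᵢ/(1+ψ(Kᵢ−1)), yᵢ = Kᵢxᵢ:
  1-butene: x = 0.323, y = 0.610
  n-pentane: x = 0.677, y = 0.390

x_1-butene = 0.323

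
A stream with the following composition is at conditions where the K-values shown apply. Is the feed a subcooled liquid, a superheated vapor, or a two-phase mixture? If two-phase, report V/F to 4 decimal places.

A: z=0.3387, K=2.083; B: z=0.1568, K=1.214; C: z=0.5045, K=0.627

two-phase, V/F = 0.6361

ΣzᵢKᵢ = 1.2122; Σzᵢ/Kᵢ = 1.0964.
Both exceed 1, so a two-phase solution exists.
Material balance + equilibrium reduce to Σ zᵢ(Kᵢ−1)/(1+ψ(Kᵢ−1)) = 0.
Newton iteration, ψ⁰ = 0.5:
  ψ = 0.5000: g = 0.03695, g' = -0.2791 → ψ = 0.6324
  ψ = 0.6324: g = 0.00100, g' = -0.2657 → ψ = 0.6361
Converged at ψ = 0.6361.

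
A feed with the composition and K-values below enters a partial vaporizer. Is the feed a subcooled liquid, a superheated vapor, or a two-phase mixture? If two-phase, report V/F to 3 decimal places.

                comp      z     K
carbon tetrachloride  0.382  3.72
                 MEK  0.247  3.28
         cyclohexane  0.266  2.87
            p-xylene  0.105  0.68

superheated vapor

ΣzᵢKᵢ = 3.066; Σzᵢ/Kᵢ = 0.425.
Since Σzᵢ/Kᵢ < 1 the mixture is above its dew point — single vapor phase.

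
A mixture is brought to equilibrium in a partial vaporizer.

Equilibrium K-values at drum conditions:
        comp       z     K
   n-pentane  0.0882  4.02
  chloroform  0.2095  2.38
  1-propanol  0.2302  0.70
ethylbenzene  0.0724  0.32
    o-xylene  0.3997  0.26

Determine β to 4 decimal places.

β = 0.1140

Let β = V/F and solve Σ zᵢ(Kᵢ−1)/(1+β(Kᵢ−1)) = 0.
g(0) = ΣzᵢKᵢ − 1 = 0.1414 and g(1) = 1 − Σzᵢ/Kᵢ = -1.2024, so a root lies in (0, 1).
Iterate (Newton) starting at β = 0.5:
  β = 0.5000: g = -0.34814, g' = -0.9244 → β = 0.1234
  β = 0.1234: g = -0.00984, g' = -1.0456 → β = 0.1140
Converged at β = 0.1140.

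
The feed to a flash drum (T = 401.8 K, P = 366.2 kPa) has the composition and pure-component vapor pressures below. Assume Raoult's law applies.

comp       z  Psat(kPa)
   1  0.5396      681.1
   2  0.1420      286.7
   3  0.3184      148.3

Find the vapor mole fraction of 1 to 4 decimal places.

y_1 = 0.6828

Raoult's law: Kᵢ = Pᵢˢᵃᵗ/P = Pᵢˢᵃᵗ/366.2.
  K_1 = 681.1/366.2 = 1.859913, K_2 = 286.7/366.2 = 0.782906, K_3 = 148.3/366.2 = 0.404970
Rachford–Rice: g(V/F) = Σ zᵢ(Kᵢ−1)/(1+V/F(Kᵢ−1)) = 0.
Check two-phase: ΣzᵢKᵢ = 1.2437 > 1 and Σzᵢ/Kᵢ = 1.2577 > 1, so g(0) = 0.2437 > 0 and g(1) = -0.2577 < 0.
Newton iteration, V/F⁰ = 0.61:
  V/F = 0.6100: g = -0.02858, g' = -0.4584 → V/F = 0.5476
  V/F = 0.5476: g = -0.00057, g' = -0.4411 → V/F = 0.5463
Converged at V/F = 0.5463.
Compositions from xᵢ = zᵢ/(1+V/F(Kᵢ−1)), yᵢ = Kᵢxᵢ:
  1: x = 0.3671, y = 0.6828
  2: x = 0.1611, y = 0.1261
  3: x = 0.4718, y = 0.1911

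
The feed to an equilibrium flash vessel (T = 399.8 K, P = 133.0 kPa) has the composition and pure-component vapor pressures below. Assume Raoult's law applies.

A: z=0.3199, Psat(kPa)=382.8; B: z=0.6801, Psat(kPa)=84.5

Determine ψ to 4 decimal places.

Raoult's law: Kᵢ = Pᵢˢᵃᵗ/P = Pᵢˢᵃᵗ/133.0.
  K_A = 382.8/133.0 = 2.878195, K_B = 84.5/133.0 = 0.635338
Binary case is linear: z₁(K₁−1)(1+ψ(K₂−1)) + z₂(K₂−1)(1+ψ(K₁−1)) = 0
⇒ ψ = [z₁(K₁−1)+z₂(K₂−1)] / [−(K₁−1)(K₂−1)] = 0.35283/0.68491 = 0.5151

ψ = 0.5151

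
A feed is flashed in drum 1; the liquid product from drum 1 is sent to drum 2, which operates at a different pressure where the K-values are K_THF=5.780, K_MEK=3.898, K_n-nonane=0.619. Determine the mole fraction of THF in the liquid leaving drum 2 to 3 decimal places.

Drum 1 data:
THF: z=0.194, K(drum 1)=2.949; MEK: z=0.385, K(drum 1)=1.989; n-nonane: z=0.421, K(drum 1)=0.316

Drum 1:
Material balance + equilibrium reduce to Σ zᵢ(Kᵢ−1)/(1+ψ₁(Kᵢ−1)) = 0.
Check two-phase: ΣzᵢKᵢ = 1.471 > 1 and Σzᵢ/Kᵢ = 1.592 > 1, so g(0) = 0.471 > 0 and g(1) = -0.592 < 0.
Newton–Raphson from ψ₁ = 0.57:
  ψ₁ = 0.570: g = -0.0494, g' = -0.849 → ψ₁ = 0.512
  ψ₁ = 0.512: g = -0.0010, g' = -0.817 → ψ₁ = 0.511
Converged at ψ₁ = 0.511.
Drum-1 compositions:
  THF: x = 0.097, y = 0.287
  MEK: x = 0.256, y = 0.509
  n-nonane: x = 0.647, y = 0.204
Drum-2 feed = drum-1 liquid: z₂ = (0.0972, 0.2558, 0.6469).
Drum 2:
Material balance + equilibrium reduce to Σ zᵢ(Kᵢ−1)/(1+ψ₂(Kᵢ−1)) = 0.
Feasibility: ΣzᵢKᵢ = 1.960, Σzᵢ/Kᵢ = 1.128 — both > 1, two phases present.
Iterate (Newton) starting at ψ₂ = 0.68:
  ψ₂ = 0.680: g = 0.0262, g' = -0.538 → ψ₂ = 0.729
  ψ₂ = 0.729: g = 0.0006, g' = -0.512 → ψ₂ = 0.730
Converged at ψ₂ = 0.730.
  THF: x = 0.022, y = 0.125
  MEK: x = 0.082, y = 0.320
  n-nonane: x = 0.896, y = 0.555

x_THF (drum 2) = 0.022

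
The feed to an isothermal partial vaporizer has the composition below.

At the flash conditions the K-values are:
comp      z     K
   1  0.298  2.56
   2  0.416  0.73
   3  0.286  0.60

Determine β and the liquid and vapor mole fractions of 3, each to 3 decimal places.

Newton–Raphson from β = 0.46:
  β = 0.460: g = 0.0022, g' = -0.354 → β = 0.466
Converged at β = 0.466.
Compositions from xᵢ = zᵢ/(1+β(Kᵢ−1)), yᵢ = Kᵢxᵢ:
  1: x = 0.173, y = 0.442
  2: x = 0.476, y = 0.347
  3: x = 0.352, y = 0.211

β = 0.466, x_3 = 0.352, y_3 = 0.211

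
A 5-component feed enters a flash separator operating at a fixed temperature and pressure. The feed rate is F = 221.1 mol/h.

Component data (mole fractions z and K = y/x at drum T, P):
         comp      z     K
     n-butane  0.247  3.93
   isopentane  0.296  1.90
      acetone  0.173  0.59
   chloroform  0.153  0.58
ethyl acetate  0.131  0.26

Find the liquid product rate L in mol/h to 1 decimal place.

Rachford–Rice: g(V/F) = Σ zᵢ(Kᵢ−1)/(1+V/F(Kᵢ−1)) = 0.
Check two-phase: ΣzᵢKᵢ = 1.758 > 1 and Σzᵢ/Kᵢ = 1.279 > 1, so g(0) = 0.758 > 0 and g(1) = -0.279 < 0.
Newton iteration, V/F⁰ = 0.5:
  V/F = 0.500: g = 0.1529, g' = -0.733 → V/F = 0.709
  V/F = 0.709: g = 0.0027, g' = -0.743 → V/F = 0.712
Converged at V/F = 0.712.
Then V = V/F·F = 0.7122·221.1 = 157.5 mol/h and L = F − V = 63.6 mol/h.

L = 63.6 mol/h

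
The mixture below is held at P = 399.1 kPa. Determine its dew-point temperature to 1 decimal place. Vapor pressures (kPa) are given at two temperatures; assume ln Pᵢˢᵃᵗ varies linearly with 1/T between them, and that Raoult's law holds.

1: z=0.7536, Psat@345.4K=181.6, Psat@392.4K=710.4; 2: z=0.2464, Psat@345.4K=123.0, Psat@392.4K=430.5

Dew-point temperature: Σzᵢ·P/Pᵢˢᵃᵗ(T) = 1. Interpolate ln Pᵢˢᵃᵗ = aᵢ + bᵢ/T.
  T = 345.4 K: ΣzᵢP/Pᵢˢᵃᵗ = 2.4557
  T = 392.4 K: ΣzᵢP/Pᵢˢᵃᵗ = 0.6518
  T = 368.9 K: ΣzᵢP/Pᵢˢᵃᵗ = 1.2124
  T = 380.6 K: ΣzᵢP/Pᵢˢᵃᵗ = 0.8816
  T = 374.8 K: ΣzᵢP/Pᵢˢᵃᵗ = 1.0298
  T = 377.7 K: ΣzᵢP/Pᵢˢᵃᵗ = 0.9523
Interpolating between 374.8 K and 377.7 K gives T ≈ 375.9 K.

T = 375.9 K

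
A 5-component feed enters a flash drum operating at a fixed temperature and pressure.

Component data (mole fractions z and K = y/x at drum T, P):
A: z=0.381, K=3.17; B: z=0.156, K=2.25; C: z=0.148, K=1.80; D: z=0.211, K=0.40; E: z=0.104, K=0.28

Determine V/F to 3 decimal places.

Rachford–Rice: g(V/F) = Σ zᵢ(Kᵢ−1)/(1+V/F(Kᵢ−1)) = 0.
Check two-phase: ΣzᵢKᵢ = 1.939 > 1 and Σzᵢ/Kᵢ = 1.171 > 1, so g(0) = 0.939 > 0 and g(1) = -0.171 < 0.
Newton iteration, V/F⁰ = 0.35:
  V/F = 0.350: g = 0.4377, g' = -0.973 → V/F = 0.800
  V/F = 0.800: g = 0.0521, g' = -0.916 → V/F = 0.857
  V/F = 0.857: g = -0.0022, g' = -0.998 → V/F = 0.854
Converged at V/F = 0.854.

V/F = 0.854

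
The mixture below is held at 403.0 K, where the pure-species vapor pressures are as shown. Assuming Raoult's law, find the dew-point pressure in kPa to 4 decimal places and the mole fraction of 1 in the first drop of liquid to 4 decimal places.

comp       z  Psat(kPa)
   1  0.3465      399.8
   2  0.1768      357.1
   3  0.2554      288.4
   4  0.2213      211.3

At the dew point ψ → 1, so Σzᵢ/Kᵢ = 1 with Kᵢ = Pᵢˢᵃᵗ/P ⇒ 1/P = Σzᵢ/Pᵢˢᵃᵗ.
1/P = 0.3465/399.8 + 0.1768/357.1 + 0.2554/288.4 + 0.2213/211.3 = 0.0032947 ⇒ P = 303.5192 kPa
xᵢ = zᵢP/Pᵢˢᵃᵗ ⇒ x_1 = 0.3465·303.5192/399.8 = 0.2631

Pdew = 303.5192 kPa, x_1 = 0.2631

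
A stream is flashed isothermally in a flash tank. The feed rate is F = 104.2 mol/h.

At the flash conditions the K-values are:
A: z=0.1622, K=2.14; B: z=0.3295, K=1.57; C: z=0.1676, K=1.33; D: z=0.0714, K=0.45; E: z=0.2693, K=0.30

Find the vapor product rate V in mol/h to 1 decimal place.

V = 45.3 mol/h

Let ψ = V/F and solve Σ zᵢ(Kᵢ−1)/(1+ψ(Kᵢ−1)) = 0.
g(0) = ΣzᵢKᵢ − 1 = 0.2003 and g(1) = 1 − Σzᵢ/Kᵢ = -0.4680, so a root lies in (0, 1).
Iterate (Newton) starting at ψ = 0.62:
  ψ = 0.6200: g = -0.09962, g' = -0.6050 → ψ = 0.4553
  ψ = 0.4553: g = -0.01018, g' = -0.4954 → ψ = 0.4348
  ψ = 0.4348: g = -0.00009, g' = -0.4869 → ψ = 0.4346
Converged at ψ = 0.4346.
Then V = ψ·F = 0.4346·104.2 = 45.3 mol/h and L = F − V = 58.9 mol/h.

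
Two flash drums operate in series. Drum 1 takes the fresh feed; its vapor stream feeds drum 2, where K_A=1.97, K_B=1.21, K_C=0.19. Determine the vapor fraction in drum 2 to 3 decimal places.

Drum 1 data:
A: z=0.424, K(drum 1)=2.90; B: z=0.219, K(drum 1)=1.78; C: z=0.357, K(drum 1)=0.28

V/F (drum 2) = 0.724

Drum 1:
Let ψ₁ = V/F and solve Σ zᵢ(Kᵢ−1)/(1+ψ₁(Kᵢ−1)) = 0.
Check two-phase: ΣzᵢKᵢ = 1.719 > 1 and Σzᵢ/Kᵢ = 1.544 > 1, so g(0) = 0.719 > 0 and g(1) = -0.544 < 0.
Newton iteration, ψ₁⁰ = 0.5:
  ψ₁ = 0.500: g = 0.1344, g' = -0.923 → ψ₁ = 0.646
  ψ₁ = 0.646: g = -0.0048, g' = -1.014 → ψ₁ = 0.641
Converged at ψ₁ = 0.641.
Drum-1 compositions:
  A: x = 0.191, y = 0.555
  B: x = 0.146, y = 0.260
  C: x = 0.663, y = 0.186
Drum-2 feed = drum-1 vapor: z₂ = (0.5545, 0.2599, 0.1856).
Drum 2:
Material balance + equilibrium reduce to Σ zᵢ(Kᵢ−1)/(1+ψ₂(Kᵢ−1)) = 0.
Feasibility: ΣzᵢKᵢ = 1.442, Σzᵢ/Kᵢ = 1.473 — both > 1, two phases present.
Newton iteration, ψ₂⁰ = 0.5:
  ψ₂ = 0.500: g = 0.1590, g' = -0.590 → ψ₂ = 0.769
  ψ₂ = 0.769: g = -0.0440, g' = -1.038 → ψ₂ = 0.727
  ψ₂ = 0.727: g = -0.0029, g' = -0.908 → ψ₂ = 0.724
Converged at ψ₂ = 0.724.
  A: x = 0.326, y = 0.642
  B: x = 0.226, y = 0.273
  C: x = 0.449, y = 0.085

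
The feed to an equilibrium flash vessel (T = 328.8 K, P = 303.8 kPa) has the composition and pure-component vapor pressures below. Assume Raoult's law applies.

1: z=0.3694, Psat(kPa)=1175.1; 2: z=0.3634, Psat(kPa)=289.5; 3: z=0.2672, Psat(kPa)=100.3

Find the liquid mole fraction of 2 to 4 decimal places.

Raoult's law: Kᵢ = Pᵢˢᵃᵗ/P = Pᵢˢᵃᵗ/303.8.
  K_1 = 1175.1/303.8 = 3.868005, K_2 = 289.5/303.8 = 0.952930, K_3 = 100.3/303.8 = 0.330151
Material balance + equilibrium reduce to Σ zᵢ(Kᵢ−1)/(1+β(Kᵢ−1)) = 0.
g(0) = ΣzᵢKᵢ − 1 = 0.8634 and g(1) = 1 − Σzᵢ/Kᵢ = -0.2862, so a root lies in (0, 1).
Newton–Raphson from β = 0.66:
  β = 0.6600: g = 0.02775, g' = -0.7491 → β = 0.6970
  β = 0.6970: g = -0.00019, g' = -0.7606 → β = 0.6968
Converged at β = 0.6968.
Compositions from xᵢ = zᵢ/(1+β(Kᵢ−1)), yᵢ = Kᵢxᵢ:
  1: x = 0.1232, y = 0.4765
  2: x = 0.3757, y = 0.3580
  3: x = 0.5011, y = 0.1654

x_2 = 0.3757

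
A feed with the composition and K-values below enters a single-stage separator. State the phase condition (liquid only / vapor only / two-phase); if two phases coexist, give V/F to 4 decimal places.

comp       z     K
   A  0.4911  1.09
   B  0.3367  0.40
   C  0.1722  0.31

ΣzᵢKᵢ = 0.7234; Σzᵢ/Kᵢ = 1.8478.
Since ΣzᵢKᵢ < 1 the mixture is below its bubble point — single liquid phase.

liquid only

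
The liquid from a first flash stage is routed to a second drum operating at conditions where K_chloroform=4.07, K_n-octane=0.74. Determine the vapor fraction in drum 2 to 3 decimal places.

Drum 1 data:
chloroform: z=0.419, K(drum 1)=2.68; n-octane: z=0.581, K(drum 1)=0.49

Drum 1:
Let ψ₁ = V/F and solve Σ zᵢ(Kᵢ−1)/(1+ψ₁(Kᵢ−1)) = 0.
Feasibility: ΣzᵢKᵢ = 1.408, Σzᵢ/Kᵢ = 1.342 — both > 1, two phases present.
Binary case is linear: z₁(K₁−1)(1+ψ₁(K₂−1)) + z₂(K₂−1)(1+ψ₁(K₁−1)) = 0
⇒ ψ₁ = [z₁(K₁−1)+z₂(K₂−1)] / [−(K₁−1)(K₂−1)] = 0.4076/0.8568 = 0.476
Drum-1 compositions:
  chloroform: x = 0.233, y = 0.624
  n-octane: x = 0.767, y = 0.376
Drum-2 feed = drum-1 liquid: z₂ = (0.2329, 0.7671).
Drum 2:
Let ψ₂ = V/F and solve Σ zᵢ(Kᵢ−1)/(1+ψ₂(Kᵢ−1)) = 0.
Feasibility: ΣzᵢKᵢ = 1.515, Σzᵢ/Kᵢ = 1.094 — both > 1, two phases present.
Binary case is linear: z₁(K₁−1)(1+ψ₂(K₂−1)) + z₂(K₂−1)(1+ψ₂(K₁−1)) = 0
⇒ ψ₂ = [z₁(K₁−1)+z₂(K₂−1)] / [−(K₁−1)(K₂−1)] = 0.5155/0.7982 = 0.646
  chloroform: x = 0.078, y = 0.318
  n-octane: x = 0.922, y = 0.682

V/F (drum 2) = 0.646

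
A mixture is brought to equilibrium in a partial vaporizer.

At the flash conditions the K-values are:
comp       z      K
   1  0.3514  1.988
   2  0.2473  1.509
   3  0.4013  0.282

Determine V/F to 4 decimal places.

V/F = 0.3165

Iterate (Newton) starting at V/F = 0.5:
  V/F = 0.5000: g = -0.11678, g' = -0.6979 → V/F = 0.3327
  V/F = 0.3327: g = -0.00960, g' = -0.5983 → V/F = 0.3166
  V/F = 0.3166: g = -0.00004, g' = -0.5931 → V/F = 0.3165
Converged at V/F = 0.3165.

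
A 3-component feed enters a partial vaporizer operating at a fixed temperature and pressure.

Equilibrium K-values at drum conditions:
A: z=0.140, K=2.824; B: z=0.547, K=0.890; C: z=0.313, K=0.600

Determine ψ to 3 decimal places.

ψ = 0.168

Rachford–Rice: g(ψ) = Σ zᵢ(Kᵢ−1)/(1+ψ(Kᵢ−1)) = 0.
Feasibility: ΣzᵢKᵢ = 1.070, Σzᵢ/Kᵢ = 1.186 — both > 1, two phases present.
Iterate (Newton) starting at ψ = 0.65:
  ψ = 0.650: g = -0.1172, g' = -0.197 → ψ = 0.054
  ψ = 0.054: g = 0.0439, g' = -0.445 → ψ = 0.153
  ψ = 0.153: g = 0.0051, g' = -0.348 → ψ = 0.168
Converged at ψ = 0.168.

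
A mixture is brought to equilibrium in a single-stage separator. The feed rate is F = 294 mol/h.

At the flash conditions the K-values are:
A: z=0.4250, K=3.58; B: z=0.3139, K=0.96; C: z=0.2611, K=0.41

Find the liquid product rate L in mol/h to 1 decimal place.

L = 34.4 mol/h

Rachford–Rice: g(V/F) = Σ zᵢ(Kᵢ−1)/(1+V/F(Kᵢ−1)) = 0.
Check two-phase: ΣzᵢKᵢ = 1.9299 > 1 and Σzᵢ/Kᵢ = 1.0825 > 1, so g(0) = 0.9299 > 0 and g(1) = -0.0825 < 0.
Iterate (Newton) starting at V/F = 0.35:
  V/F = 0.3500: g = 0.36932, g' = -0.9260 → V/F = 0.7488
  V/F = 0.7488: g = 0.08506, g' = -0.6213 → V/F = 0.8857
  V/F = 0.8857: g = -0.00191, g' = -0.6614 → V/F = 0.8828
Converged at V/F = 0.8828.
Then V = V/F·F = 0.8828·294 = 259.6 mol/h and L = F − V = 34.4 mol/h.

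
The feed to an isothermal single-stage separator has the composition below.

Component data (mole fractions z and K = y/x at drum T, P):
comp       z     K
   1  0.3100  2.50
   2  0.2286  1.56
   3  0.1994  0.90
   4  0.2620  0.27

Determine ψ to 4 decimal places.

ψ = 0.5685

Let ψ = V/F and solve Σ zᵢ(Kᵢ−1)/(1+ψ(Kᵢ−1)) = 0.
Check two-phase: ΣzᵢKᵢ = 1.3818 > 1 and Σzᵢ/Kᵢ = 1.4625 > 1, so g(0) = 0.3818 > 0 and g(1) = -0.4625 < 0.
Newton iteration, ψ⁰ = 0.7:
  ψ = 0.7000: g = -0.09377, g' = -0.7892 → ψ = 0.5812
  ψ = 0.5812: g = -0.00836, g' = -0.6633 → ψ = 0.5686
  ψ = 0.5686: g = -0.00006, g' = -0.6547 → ψ = 0.5685
Converged at ψ = 0.5685.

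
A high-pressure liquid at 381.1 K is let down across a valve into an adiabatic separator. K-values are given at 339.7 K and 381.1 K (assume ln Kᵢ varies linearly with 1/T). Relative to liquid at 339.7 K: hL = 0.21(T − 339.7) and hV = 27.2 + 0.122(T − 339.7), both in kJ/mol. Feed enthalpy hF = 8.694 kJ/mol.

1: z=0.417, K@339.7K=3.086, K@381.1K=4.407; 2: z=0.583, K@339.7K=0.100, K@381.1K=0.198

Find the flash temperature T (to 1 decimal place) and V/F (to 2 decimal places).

Adiabatic flash: solve Rachford–Rice at each trial T, then check hF = ψ·hV(T) + (1−ψ)·hL(T).
  T = 339.7 K: K = (3.086, 0.100), RR gives ψ = 0.184, H_out = 5.001 kJ/mol
  T = 381.1 K: K = (4.407, 0.198), RR gives ψ = 0.349, H_out = 16.911 kJ/mol
  T = 360.4 K: K = (3.726, 0.144), RR gives ψ = 0.273, H_out = 11.275 kJ/mol
  T = 350.0 K: K = (3.399, 0.120), RR gives ψ = 0.231, H_out = 8.237 kJ/mol
  T = 355.2 K: K = (3.561, 0.132), RR gives ψ = 0.253, H_out = 9.779 kJ/mol
  T = 352.6 K: K = (3.479, 0.126), RR gives ψ = 0.242, H_out = 9.014 kJ/mol
  T = 351.3 K: K = (3.439, 0.123), RR gives ψ = 0.236, H_out = 8.627 kJ/mol
Linear interpolation between T = 351.3 (H_out = 8.627) and T = 352.6 (H_out = 9.014) on hF = 8.694 gives T ≈ 351.5 K, at which ψ = 0.24.

T = 351.5 K, V/F = 0.24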